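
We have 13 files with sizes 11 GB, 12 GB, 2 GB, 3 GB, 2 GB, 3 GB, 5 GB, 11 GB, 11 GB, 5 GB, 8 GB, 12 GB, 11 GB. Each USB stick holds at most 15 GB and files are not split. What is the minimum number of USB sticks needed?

8

Total = 12 + 12 + 11 + 11 + 11 + 11 + 8 + 5 + 5 + 3 + 3 + 2 + 2 = 96 GB.
Lower bound: ⌈96/15⌉ = 7 USB sticks.
A packing using 8 USB sticks:
  USB stick 1: 12 + 3 = 15
  USB stick 2: 12 + 3 = 15
  USB stick 3: 11 + 2 + 2 = 15
  USB stick 4: 11 = 11
  USB stick 5: 11 = 11
  USB stick 6: 11 = 11
  USB stick 7: 8 + 5 = 13
  USB stick 8: 5 = 5
No arrangement into 7 USB sticks stays within capacity, so 8 is optimal.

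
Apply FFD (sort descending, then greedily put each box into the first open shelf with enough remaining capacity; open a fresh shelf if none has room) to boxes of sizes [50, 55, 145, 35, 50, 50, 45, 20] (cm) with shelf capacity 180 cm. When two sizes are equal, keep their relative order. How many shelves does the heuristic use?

3

Sorted descending: 145, 55, 50, 50, 50, 45, 35, 20.
  145 → shelf 1 (new)  [load 145/180]
  55 → shelf 2 (new)  [load 55/180]
  50 → shelf 2  [load 105/180]
  50 → shelf 2  [load 155/180]
  50 → shelf 3 (new)  [load 50/180]
  45 → shelf 3  [load 95/180]
  35 → shelf 1  [load 180/180]
  20 → shelf 2  [load 175/180]
3 shelves opened.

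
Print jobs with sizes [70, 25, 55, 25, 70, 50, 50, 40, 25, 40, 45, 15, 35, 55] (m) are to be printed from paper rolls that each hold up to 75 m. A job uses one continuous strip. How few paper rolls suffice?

Total = 70 + 70 + 55 + 55 + 50 + 50 + 45 + 40 + 40 + 35 + 25 + 25 + 25 + 15 = 600 m.
Lower bound: ⌈600/75⌉ = 8 paper rolls.
Also, 9 print jobs each exceed 75/2 m, and no two of those can share a roll, so at least 9 paper rolls are needed.
A packing using 9 paper rolls:
  roll 1: 70 = 70
  roll 2: 70 = 70
  roll 3: 55 + 15 = 70
  roll 4: 55 = 55
  roll 5: 50 + 25 = 75
  roll 6: 50 + 25 = 75
  roll 7: 45 + 25 = 70
  roll 8: 40 + 35 = 75
  roll 9: 40 = 40
This matches the lower bound, so 9 is optimal.

9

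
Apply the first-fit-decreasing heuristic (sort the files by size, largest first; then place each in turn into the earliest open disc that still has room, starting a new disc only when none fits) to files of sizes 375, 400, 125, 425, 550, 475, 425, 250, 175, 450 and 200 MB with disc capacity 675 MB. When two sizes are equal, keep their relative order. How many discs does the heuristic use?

Sorted descending: 550, 475, 450, 425, 425, 400, 375, 250, 200, 175, 125.
  550 → disc 1 (new)  [load 550/675]
  475 → disc 2 (new)  [load 475/675]
  450 → disc 3 (new)  [load 450/675]
  425 → disc 4 (new)  [load 425/675]
  425 → disc 5 (new)  [load 425/675]
  400 → disc 6 (new)  [load 400/675]
  375 → disc 7 (new)  [load 375/675]
  250 → disc 4  [load 675/675]
  200 → disc 2  [load 675/675]
  175 → disc 3  [load 625/675]
  125 → disc 1  [load 675/675]
7 discs opened.

7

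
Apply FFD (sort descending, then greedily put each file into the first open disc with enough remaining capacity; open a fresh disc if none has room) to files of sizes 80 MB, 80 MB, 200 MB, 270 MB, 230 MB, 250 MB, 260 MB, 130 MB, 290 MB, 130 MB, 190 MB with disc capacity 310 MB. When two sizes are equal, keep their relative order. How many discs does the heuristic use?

8

Sorted descending: 290, 270, 260, 250, 230, 200, 190, 130, 130, 80, 80.
  290 → disc 1 (new)  [load 290/310]
  270 → disc 2 (new)  [load 270/310]
  260 → disc 3 (new)  [load 260/310]
  250 → disc 4 (new)  [load 250/310]
  230 → disc 5 (new)  [load 230/310]
  200 → disc 6 (new)  [load 200/310]
  190 → disc 7 (new)  [load 190/310]
  130 → disc 8 (new)  [load 130/310]
  130 → disc 8  [load 260/310]
  80 → disc 5  [load 310/310]
  80 → disc 6  [load 280/310]
8 discs opened.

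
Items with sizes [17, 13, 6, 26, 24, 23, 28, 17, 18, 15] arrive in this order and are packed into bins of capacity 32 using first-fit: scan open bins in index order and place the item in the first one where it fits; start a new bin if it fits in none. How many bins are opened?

7

  17 → bin 1 (new)  [load 17/32]
  13 → bin 1  [load 30/32]
  6 → bin 2 (new)  [load 6/32]
  26 → bin 2  [load 32/32]
  24 → bin 3 (new)  [load 24/32]
  23 → bin 4 (new)  [load 23/32]
  28 → bin 5 (new)  [load 28/32]
  17 → bin 6 (new)  [load 17/32]
  18 → bin 7 (new)  [load 18/32]
  15 → bin 6  [load 32/32]
7 bins opened.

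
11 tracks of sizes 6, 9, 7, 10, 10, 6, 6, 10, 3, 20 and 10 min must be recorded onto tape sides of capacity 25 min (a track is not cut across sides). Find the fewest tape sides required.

5

Total = 20 + 10 + 10 + 10 + 10 + 9 + 7 + 6 + 6 + 6 + 3 = 97 min.
Lower bound: ⌈97/25⌉ = 4 tape sides.
A packing using 5 tape sides:
  side 1: 20 + 3 = 23
  side 2: 10 + 10 = 20
  side 3: 10 + 10 = 20
  side 4: 9 + 7 + 6 = 22
  side 5: 6 + 6 = 12
No arrangement into 4 tape sides stays within capacity, so 5 is optimal.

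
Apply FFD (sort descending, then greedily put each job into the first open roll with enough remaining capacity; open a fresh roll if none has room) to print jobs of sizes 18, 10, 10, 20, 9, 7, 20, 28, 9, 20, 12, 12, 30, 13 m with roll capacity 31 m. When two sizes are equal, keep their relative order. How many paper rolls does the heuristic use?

8

Sorted descending: 30, 28, 20, 20, 20, 18, 13, 12, 12, 10, 10, 9, 9, 7.
  30 → roll 1 (new)  [load 30/31]
  28 → roll 2 (new)  [load 28/31]
  20 → roll 3 (new)  [load 20/31]
  20 → roll 4 (new)  [load 20/31]
  20 → roll 5 (new)  [load 20/31]
  18 → roll 6 (new)  [load 18/31]
  13 → roll 6  [load 31/31]
  12 → roll 7 (new)  [load 12/31]
  12 → roll 7  [load 24/31]
  10 → roll 3  [load 30/31]
  10 → roll 4  [load 30/31]
  9 → roll 5  [load 29/31]
  9 → roll 8 (new)  [load 9/31]
  7 → roll 7  [load 31/31]
8 paper rolls opened.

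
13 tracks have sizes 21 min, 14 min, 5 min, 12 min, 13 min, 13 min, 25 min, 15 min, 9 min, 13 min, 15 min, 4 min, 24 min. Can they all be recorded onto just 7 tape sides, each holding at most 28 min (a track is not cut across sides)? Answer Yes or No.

Yes

A valid assignment using 7 tape sides:
  side 1: 25 = 25
  side 2: 24 + 4 = 28
  side 3: 21 + 5 = 26
  side 4: 15 + 13 = 28
  side 5: 15 + 13 = 28
  side 6: 14 + 13 = 27
  side 7: 12 + 9 = 21
Every load is within 28 min, so 7 tape sides suffice.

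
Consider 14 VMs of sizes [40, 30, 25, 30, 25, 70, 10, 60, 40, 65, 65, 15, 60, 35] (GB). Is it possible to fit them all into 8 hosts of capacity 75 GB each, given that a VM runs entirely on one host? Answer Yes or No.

No

Total = 570 GB; ⌈570/75⌉ = 8.
The bound of 8 does not rule out 8, but exhaustive search shows no assignment into 8 hosts of capacity 75 GB exists — the minimum is 9.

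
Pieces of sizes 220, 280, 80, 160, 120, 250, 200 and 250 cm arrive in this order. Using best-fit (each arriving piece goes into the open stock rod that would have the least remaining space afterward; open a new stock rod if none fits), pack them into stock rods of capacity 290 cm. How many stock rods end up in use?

7

  220 → stock rod 1 (new)  [load 220/290]
  280 → stock rod 2 (new)  [load 280/290]
  80 → stock rod 3 (new)  [load 80/290]
  160 → stock rod 3  [load 240/290]
  120 → stock rod 4 (new)  [load 120/290]
  250 → stock rod 5 (new)  [load 250/290]
  200 → stock rod 6 (new)  [load 200/290]
  250 → stock rod 7 (new)  [load 250/290]
7 stock rods opened.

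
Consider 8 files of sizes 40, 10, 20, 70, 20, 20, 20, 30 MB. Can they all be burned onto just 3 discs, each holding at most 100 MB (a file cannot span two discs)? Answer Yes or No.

A valid assignment using 3 discs:
  disc 1: 70 + 30 = 100
  disc 2: 40 + 20 + 20 + 20 = 100
  disc 3: 20 + 10 = 30
Every load is within 100 MB, so 3 discs suffice.

Yes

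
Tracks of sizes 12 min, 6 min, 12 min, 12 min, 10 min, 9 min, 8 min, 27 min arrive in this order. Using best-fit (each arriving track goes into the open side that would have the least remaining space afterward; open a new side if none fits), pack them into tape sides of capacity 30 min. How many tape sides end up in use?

  12 → side 1 (new)  [load 12/30]
  6 → side 1  [load 18/30]
  12 → side 1  [load 30/30]
  12 → side 2 (new)  [load 12/30]
  10 → side 2  [load 22/30]
  9 → side 3 (new)  [load 9/30]
  8 → side 2  [load 30/30]
  27 → side 4 (new)  [load 27/30]
4 tape sides opened.

4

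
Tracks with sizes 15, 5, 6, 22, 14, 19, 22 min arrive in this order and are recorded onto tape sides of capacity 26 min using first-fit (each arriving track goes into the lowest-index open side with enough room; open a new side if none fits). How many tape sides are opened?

5

  15 → side 1 (new)  [load 15/26]
  5 → side 1  [load 20/26]
  6 → side 1  [load 26/26]
  22 → side 2 (new)  [load 22/26]
  14 → side 3 (new)  [load 14/26]
  19 → side 4 (new)  [load 19/26]
  22 → side 5 (new)  [load 22/26]
5 tape sides opened.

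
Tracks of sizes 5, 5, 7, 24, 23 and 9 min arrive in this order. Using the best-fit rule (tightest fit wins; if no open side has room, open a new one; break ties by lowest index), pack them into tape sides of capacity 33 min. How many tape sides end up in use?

  5 → side 1 (new)  [load 5/33]
  5 → side 1  [load 10/33]
  7 → side 1  [load 17/33]
  24 → side 2 (new)  [load 24/33]
  23 → side 3 (new)  [load 23/33]
  9 → side 2  [load 33/33]
3 tape sides opened.

3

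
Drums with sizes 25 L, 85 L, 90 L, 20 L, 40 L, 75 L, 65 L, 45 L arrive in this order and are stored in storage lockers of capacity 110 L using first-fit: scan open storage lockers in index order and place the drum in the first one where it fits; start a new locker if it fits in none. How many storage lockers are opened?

  25 → locker 1 (new)  [load 25/110]
  85 → locker 1  [load 110/110]
  90 → locker 2 (new)  [load 90/110]
  20 → locker 2  [load 110/110]
  40 → locker 3 (new)  [load 40/110]
  75 → locker 4 (new)  [load 75/110]
  65 → locker 3  [load 105/110]
  45 → locker 5 (new)  [load 45/110]
5 storage lockers opened.

5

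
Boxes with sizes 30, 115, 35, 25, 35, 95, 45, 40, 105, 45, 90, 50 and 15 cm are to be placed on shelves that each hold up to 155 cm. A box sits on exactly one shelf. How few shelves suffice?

5

Total = 115 + 105 + 95 + 90 + 50 + 45 + 45 + 40 + 35 + 35 + 30 + 25 + 15 = 725 cm.
Lower bound: ⌈725/155⌉ = 5 shelves.
A packing using 5 shelves:
  shelf 1: 115 + 40 = 155
  shelf 2: 105 + 50 = 155
  shelf 3: 95 + 45 + 15 = 155
  shelf 4: 90 + 45 = 135
  shelf 5: 35 + 35 + 30 + 25 = 125
This matches the lower bound, so 5 is optimal.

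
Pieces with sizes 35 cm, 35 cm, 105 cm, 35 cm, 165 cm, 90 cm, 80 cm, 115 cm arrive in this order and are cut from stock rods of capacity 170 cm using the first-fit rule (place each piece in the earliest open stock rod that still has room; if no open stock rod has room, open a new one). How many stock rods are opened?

5

  35 → stock rod 1 (new)  [load 35/170]
  35 → stock rod 1  [load 70/170]
  105 → stock rod 2 (new)  [load 105/170]
  35 → stock rod 1  [load 105/170]
  165 → stock rod 3 (new)  [load 165/170]
  90 → stock rod 4 (new)  [load 90/170]
  80 → stock rod 4  [load 170/170]
  115 → stock rod 5 (new)  [load 115/170]
5 stock rods opened.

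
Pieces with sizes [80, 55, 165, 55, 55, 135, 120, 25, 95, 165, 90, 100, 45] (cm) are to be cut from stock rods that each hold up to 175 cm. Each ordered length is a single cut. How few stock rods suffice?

8

Total = 165 + 165 + 135 + 120 + 100 + 95 + 90 + 80 + 55 + 55 + 55 + 45 + 25 = 1185 cm.
Lower bound: ⌈1185/175⌉ = 7 stock rods.
A packing using 8 stock rods:
  stock rod 1: 165 = 165
  stock rod 2: 165 = 165
  stock rod 3: 135 + 25 = 160
  stock rod 4: 120 + 55 = 175
  stock rod 5: 100 + 55 = 155
  stock rod 6: 95 + 80 = 175
  stock rod 7: 90 + 55 = 145
  stock rod 8: 45 = 45
No arrangement into 7 stock rods stays within capacity, so 8 is optimal.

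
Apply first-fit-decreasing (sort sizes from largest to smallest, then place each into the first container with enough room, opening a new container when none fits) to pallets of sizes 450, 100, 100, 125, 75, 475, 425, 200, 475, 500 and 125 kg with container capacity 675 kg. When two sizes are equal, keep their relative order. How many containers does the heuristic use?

Sorted descending: 500, 475, 475, 450, 425, 200, 125, 125, 100, 100, 75.
  500 → container 1 (new)  [load 500/675]
  475 → container 2 (new)  [load 475/675]
  475 → container 3 (new)  [load 475/675]
  450 → container 4 (new)  [load 450/675]
  425 → container 5 (new)  [load 425/675]
  200 → container 2  [load 675/675]
  125 → container 1  [load 625/675]
  125 → container 3  [load 600/675]
  100 → container 4  [load 550/675]
  100 → container 4  [load 650/675]
  75 → container 3  [load 675/675]
5 containers opened.

5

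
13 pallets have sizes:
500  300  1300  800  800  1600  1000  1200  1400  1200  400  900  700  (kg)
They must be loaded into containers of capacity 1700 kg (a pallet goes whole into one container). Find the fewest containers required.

Total = 1600 + 1400 + 1300 + 1200 + 1200 + 1000 + 900 + 800 + 800 + 700 + 500 + 400 + 300 = 12100 kg.
Lower bound: ⌈12100/1700⌉ = 8 containers.
A packing using 8 containers:
  container 1: 1600 = 1600
  container 2: 1400 + 300 = 1700
  container 3: 1300 + 400 = 1700
  container 4: 1200 + 500 = 1700
  container 5: 1200 = 1200
  container 6: 1000 + 700 = 1700
  container 7: 900 + 800 = 1700
  container 8: 800 = 800
This matches the lower bound, so 8 is optimal.

8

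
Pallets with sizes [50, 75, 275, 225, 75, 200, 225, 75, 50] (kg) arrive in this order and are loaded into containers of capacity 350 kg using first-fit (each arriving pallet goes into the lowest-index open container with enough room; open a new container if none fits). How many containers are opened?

  50 → container 1 (new)  [load 50/350]
  75 → container 1  [load 125/350]
  275 → container 2 (new)  [load 275/350]
  225 → container 1  [load 350/350]
  75 → container 2  [load 350/350]
  200 → container 3 (new)  [load 200/350]
  225 → container 4 (new)  [load 225/350]
  75 → container 3  [load 275/350]
  50 → container 3  [load 325/350]
4 containers opened.

4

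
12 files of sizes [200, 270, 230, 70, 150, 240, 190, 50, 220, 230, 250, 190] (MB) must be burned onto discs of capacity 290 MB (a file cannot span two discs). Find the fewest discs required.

Total = 270 + 250 + 240 + 230 + 230 + 220 + 200 + 190 + 190 + 150 + 70 + 50 = 2290 MB.
Lower bound: ⌈2290/290⌉ = 8 discs.
Also, 10 files each exceed 145 MB, and no two of those can share a disc, so at least 10 discs are needed.
A packing using 10 discs:
  disc 1: 270 = 270
  disc 2: 250 = 250
  disc 3: 240 + 50 = 290
  disc 4: 230 = 230
  disc 5: 230 = 230
  disc 6: 220 + 70 = 290
  disc 7: 200 = 200
  disc 8: 190 = 190
  disc 9: 190 = 190
  disc 10: 150 = 150
This matches the lower bound, so 10 is optimal.

10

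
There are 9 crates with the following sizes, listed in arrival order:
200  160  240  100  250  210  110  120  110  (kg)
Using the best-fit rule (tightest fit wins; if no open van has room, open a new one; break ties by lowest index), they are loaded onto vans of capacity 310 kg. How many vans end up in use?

  200 → van 1 (new)  [load 200/310]
  160 → van 2 (new)  [load 160/310]
  240 → van 3 (new)  [load 240/310]
  100 → van 1  [load 300/310]
  250 → van 4 (new)  [load 250/310]
  210 → van 5 (new)  [load 210/310]
  110 → van 2  [load 270/310]
  120 → van 6 (new)  [load 120/310]
  110 → van 6  [load 230/310]
6 vans opened.

6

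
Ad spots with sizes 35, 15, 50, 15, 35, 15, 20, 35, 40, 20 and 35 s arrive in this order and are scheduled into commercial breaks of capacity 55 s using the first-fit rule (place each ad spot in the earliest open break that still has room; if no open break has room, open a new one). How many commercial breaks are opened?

  35 → break 1 (new)  [load 35/55]
  15 → break 1  [load 50/55]
  50 → break 2 (new)  [load 50/55]
  15 → break 3 (new)  [load 15/55]
  35 → break 3  [load 50/55]
  15 → break 4 (new)  [load 15/55]
  20 → break 4  [load 35/55]
  35 → break 5 (new)  [load 35/55]
  40 → break 6 (new)  [load 40/55]
  20 → break 4  [load 55/55]
  35 → break 7 (new)  [load 35/55]
7 commercial breaks opened.

7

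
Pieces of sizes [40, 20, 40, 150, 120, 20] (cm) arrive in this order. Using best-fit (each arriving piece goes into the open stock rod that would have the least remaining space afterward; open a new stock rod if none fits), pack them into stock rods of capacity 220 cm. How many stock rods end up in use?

2

  40 → stock rod 1 (new)  [load 40/220]
  20 → stock rod 1  [load 60/220]
  40 → stock rod 1  [load 100/220]
  150 → stock rod 2 (new)  [load 150/220]
  120 → stock rod 1  [load 220/220]
  20 → stock rod 2  [load 170/220]
2 stock rods opened.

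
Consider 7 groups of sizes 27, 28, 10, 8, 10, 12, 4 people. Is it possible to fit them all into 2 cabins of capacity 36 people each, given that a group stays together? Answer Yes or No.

No

Total = 99 people; ⌈99/36⌉ = 3.
At least 3 cabins are required, but only 2 are allowed.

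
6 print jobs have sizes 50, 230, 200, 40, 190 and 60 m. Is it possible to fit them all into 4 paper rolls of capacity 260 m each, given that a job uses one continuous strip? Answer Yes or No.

Yes

A valid assignment using 4 paper rolls:
  roll 1: 230 = 230
  roll 2: 200 + 60 = 260
  roll 3: 190 + 50 = 240
  roll 4: 40 = 40
Every load is within 260 m, so 4 paper rolls suffice.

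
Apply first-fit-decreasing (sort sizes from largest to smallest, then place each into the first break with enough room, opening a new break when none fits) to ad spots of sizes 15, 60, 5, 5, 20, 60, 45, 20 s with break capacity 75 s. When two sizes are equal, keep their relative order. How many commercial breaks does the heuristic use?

Sorted descending: 60, 60, 45, 20, 20, 15, 5, 5.
  60 → break 1 (new)  [load 60/75]
  60 → break 2 (new)  [load 60/75]
  45 → break 3 (new)  [load 45/75]
  20 → break 3  [load 65/75]
  20 → break 4 (new)  [load 20/75]
  15 → break 1  [load 75/75]
  5 → break 2  [load 65/75]
  5 → break 2  [load 70/75]
4 commercial breaks opened.

4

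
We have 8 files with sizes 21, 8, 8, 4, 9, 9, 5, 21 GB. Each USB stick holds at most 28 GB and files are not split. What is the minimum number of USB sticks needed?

Total = 21 + 21 + 9 + 9 + 8 + 8 + 5 + 4 = 85 GB.
Lower bound: ⌈85/28⌉ = 4 USB sticks.
A packing using 4 USB sticks:
  USB stick 1: 21 + 5 = 26
  USB stick 2: 21 + 4 = 25
  USB stick 3: 9 + 9 + 8 = 26
  USB stick 4: 8 = 8
This matches the lower bound, so 4 is optimal.

4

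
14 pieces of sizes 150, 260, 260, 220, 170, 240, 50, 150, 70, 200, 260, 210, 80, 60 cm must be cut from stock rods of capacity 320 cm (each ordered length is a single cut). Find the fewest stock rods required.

9

Total = 260 + 260 + 260 + 240 + 220 + 210 + 200 + 170 + 150 + 150 + 80 + 70 + 60 + 50 = 2380 cm.
Lower bound: ⌈2380/320⌉ = 8 stock rods.
A packing using 9 stock rods:
  stock rod 1: 260 + 60 = 320
  stock rod 2: 260 + 50 = 310
  stock rod 3: 260 = 260
  stock rod 4: 240 + 80 = 320
  stock rod 5: 220 + 70 = 290
  stock rod 6: 210 = 210
  stock rod 7: 200 = 200
  stock rod 8: 170 + 150 = 320
  stock rod 9: 150 = 150
No arrangement into 8 stock rods stays within capacity, so 9 is optimal.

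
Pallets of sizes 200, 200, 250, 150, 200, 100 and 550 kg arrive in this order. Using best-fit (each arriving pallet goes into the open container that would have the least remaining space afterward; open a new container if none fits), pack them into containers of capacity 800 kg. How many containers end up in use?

  200 → container 1 (new)  [load 200/800]
  200 → container 1  [load 400/800]
  250 → container 1  [load 650/800]
  150 → container 1  [load 800/800]
  200 → container 2 (new)  [load 200/800]
  100 → container 2  [load 300/800]
  550 → container 3 (new)  [load 550/800]
3 containers opened.

3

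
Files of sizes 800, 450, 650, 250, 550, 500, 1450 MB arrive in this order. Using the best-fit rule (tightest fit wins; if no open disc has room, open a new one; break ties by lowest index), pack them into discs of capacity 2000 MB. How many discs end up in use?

  800 → disc 1 (new)  [load 800/2000]
  450 → disc 1  [load 1250/2000]
  650 → disc 1  [load 1900/2000]
  250 → disc 2 (new)  [load 250/2000]
  550 → disc 2  [load 800/2000]
  500 → disc 2  [load 1300/2000]
  1450 → disc 3 (new)  [load 1450/2000]
3 discs opened.

3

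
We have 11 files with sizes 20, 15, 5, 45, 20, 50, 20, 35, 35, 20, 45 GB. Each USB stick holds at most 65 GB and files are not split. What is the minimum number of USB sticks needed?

Total = 50 + 45 + 45 + 35 + 35 + 20 + 20 + 20 + 20 + 15 + 5 = 310 GB.
Lower bound: ⌈310/65⌉ = 5 USB sticks.
A packing using 5 USB sticks:
  USB stick 1: 50 + 15 = 65
  USB stick 2: 45 + 20 = 65
  USB stick 3: 45 + 20 = 65
  USB stick 4: 35 + 20 + 5 = 60
  USB stick 5: 35 + 20 = 55
This matches the lower bound, so 5 is optimal.

5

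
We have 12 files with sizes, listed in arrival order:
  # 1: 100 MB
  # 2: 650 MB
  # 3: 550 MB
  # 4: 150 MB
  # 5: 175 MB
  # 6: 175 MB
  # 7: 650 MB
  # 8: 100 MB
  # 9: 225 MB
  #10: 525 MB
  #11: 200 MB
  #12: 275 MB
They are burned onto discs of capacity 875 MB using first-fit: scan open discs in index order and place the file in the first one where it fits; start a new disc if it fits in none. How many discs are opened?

5

  100 → disc 1 (new)  [load 100/875]
  650 → disc 1  [load 750/875]
  550 → disc 2 (new)  [load 550/875]
  150 → disc 2  [load 700/875]
  175 → disc 2  [load 875/875]
  175 → disc 3 (new)  [load 175/875]
  650 → disc 3  [load 825/875]
  100 → disc 1  [load 850/875]
  225 → disc 4 (new)  [load 225/875]
  525 → disc 4  [load 750/875]
  200 → disc 5 (new)  [load 200/875]
  275 → disc 5  [load 475/875]
5 discs opened.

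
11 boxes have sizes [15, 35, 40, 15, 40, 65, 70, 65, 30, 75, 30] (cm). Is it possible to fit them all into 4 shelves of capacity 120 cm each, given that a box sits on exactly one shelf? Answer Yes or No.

Total = 480 cm; ⌈480/120⌉ = 4.
The bound of 4 does not rule out 4, but exhaustive search shows no assignment into 4 shelves of capacity 120 cm exists — the minimum is 5.

No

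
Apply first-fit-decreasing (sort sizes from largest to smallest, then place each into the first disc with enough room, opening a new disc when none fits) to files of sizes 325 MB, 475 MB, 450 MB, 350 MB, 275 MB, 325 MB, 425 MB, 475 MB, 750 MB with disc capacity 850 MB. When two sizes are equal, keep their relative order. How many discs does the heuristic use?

5

Sorted descending: 750, 475, 475, 450, 425, 350, 325, 325, 275.
  750 → disc 1 (new)  [load 750/850]
  475 → disc 2 (new)  [load 475/850]
  475 → disc 3 (new)  [load 475/850]
  450 → disc 4 (new)  [load 450/850]
  425 → disc 5 (new)  [load 425/850]
  350 → disc 2  [load 825/850]
  325 → disc 3  [load 800/850]
  325 → disc 4  [load 775/850]
  275 → disc 5  [load 700/850]
5 discs opened.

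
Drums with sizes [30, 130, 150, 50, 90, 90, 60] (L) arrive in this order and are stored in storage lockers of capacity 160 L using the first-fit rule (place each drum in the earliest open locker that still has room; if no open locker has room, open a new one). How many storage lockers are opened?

4

  30 → locker 1 (new)  [load 30/160]
  130 → locker 1  [load 160/160]
  150 → locker 2 (new)  [load 150/160]
  50 → locker 3 (new)  [load 50/160]
  90 → locker 3  [load 140/160]
  90 → locker 4 (new)  [load 90/160]
  60 → locker 4  [load 150/160]
4 storage lockers opened.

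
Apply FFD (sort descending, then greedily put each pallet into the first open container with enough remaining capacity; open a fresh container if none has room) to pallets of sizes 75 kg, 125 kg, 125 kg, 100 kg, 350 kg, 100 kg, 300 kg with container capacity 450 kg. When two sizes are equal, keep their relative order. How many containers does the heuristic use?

3

Sorted descending: 350, 300, 125, 125, 100, 100, 75.
  350 → container 1 (new)  [load 350/450]
  300 → container 2 (new)  [load 300/450]
  125 → container 2  [load 425/450]
  125 → container 3 (new)  [load 125/450]
  100 → container 1  [load 450/450]
  100 → container 3  [load 225/450]
  75 → container 3  [load 300/450]
3 containers opened.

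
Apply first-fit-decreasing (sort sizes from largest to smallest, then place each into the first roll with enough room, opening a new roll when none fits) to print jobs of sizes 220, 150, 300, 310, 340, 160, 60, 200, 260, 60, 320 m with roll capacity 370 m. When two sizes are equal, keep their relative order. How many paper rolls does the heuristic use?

7

Sorted descending: 340, 320, 310, 300, 260, 220, 200, 160, 150, 60, 60.
  340 → roll 1 (new)  [load 340/370]
  320 → roll 2 (new)  [load 320/370]
  310 → roll 3 (new)  [load 310/370]
  300 → roll 4 (new)  [load 300/370]
  260 → roll 5 (new)  [load 260/370]
  220 → roll 6 (new)  [load 220/370]
  200 → roll 7 (new)  [load 200/370]
  160 → roll 7  [load 360/370]
  150 → roll 6  [load 370/370]
  60 → roll 3  [load 370/370]
  60 → roll 4  [load 360/370]
7 paper rolls opened.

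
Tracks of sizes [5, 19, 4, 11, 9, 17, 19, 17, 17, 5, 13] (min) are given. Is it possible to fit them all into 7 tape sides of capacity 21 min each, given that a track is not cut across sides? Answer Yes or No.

Total = 136 min; ⌈136/21⌉ = 7.
The bound of 7 does not rule out 7, but exhaustive search shows no assignment into 7 tape sides of capacity 21 min exists — the minimum is 8.

No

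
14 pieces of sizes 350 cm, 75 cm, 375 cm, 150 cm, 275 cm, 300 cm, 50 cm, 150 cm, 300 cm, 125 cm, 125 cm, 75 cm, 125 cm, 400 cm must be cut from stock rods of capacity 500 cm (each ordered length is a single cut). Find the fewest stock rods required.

6

Total = 400 + 375 + 350 + 300 + 300 + 275 + 150 + 150 + 125 + 125 + 125 + 75 + 75 + 50 = 2875 cm.
Lower bound: ⌈2875/500⌉ = 6 stock rods.
A packing using 6 stock rods:
  stock rod 1: 400 + 75 = 475
  stock rod 2: 375 + 125 = 500
  stock rod 3: 350 + 150 = 500
  stock rod 4: 300 + 150 + 50 = 500
  stock rod 5: 300 + 125 + 75 = 500
  stock rod 6: 275 + 125 = 400
This matches the lower bound, so 6 is optimal.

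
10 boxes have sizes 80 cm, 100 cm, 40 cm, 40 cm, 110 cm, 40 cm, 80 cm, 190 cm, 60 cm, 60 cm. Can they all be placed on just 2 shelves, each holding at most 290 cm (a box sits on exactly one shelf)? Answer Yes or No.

No

Total = 800 cm; ⌈800/290⌉ = 3.
At least 3 shelves are required, but only 2 are allowed.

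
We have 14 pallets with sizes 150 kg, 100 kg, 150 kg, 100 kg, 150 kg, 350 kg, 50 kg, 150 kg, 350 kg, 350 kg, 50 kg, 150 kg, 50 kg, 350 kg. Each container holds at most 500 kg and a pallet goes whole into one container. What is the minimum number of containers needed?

Total = 350 + 350 + 350 + 350 + 150 + 150 + 150 + 150 + 150 + 100 + 100 + 50 + 50 + 50 = 2500 kg.
Lower bound: ⌈2500/500⌉ = 5 containers.
A packing using 5 containers:
  container 1: 350 + 150 = 500
  container 2: 350 + 150 = 500
  container 3: 350 + 150 = 500
  container 4: 350 + 150 = 500
  container 5: 150 + 100 + 100 + 50 + 50 + 50 = 500
This matches the lower bound, so 5 is optimal.

5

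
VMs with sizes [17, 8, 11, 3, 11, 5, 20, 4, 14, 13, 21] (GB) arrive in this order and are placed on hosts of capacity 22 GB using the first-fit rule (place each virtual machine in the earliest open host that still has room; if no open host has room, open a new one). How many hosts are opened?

7

  17 → host 1 (new)  [load 17/22]
  8 → host 2 (new)  [load 8/22]
  11 → host 2  [load 19/22]
  3 → host 1  [load 20/22]
  11 → host 3 (new)  [load 11/22]
  5 → host 3  [load 16/22]
  20 → host 4 (new)  [load 20/22]
  4 → host 3  [load 20/22]
  14 → host 5 (new)  [load 14/22]
  13 → host 6 (new)  [load 13/22]
  21 → host 7 (new)  [load 21/22]
7 hosts opened.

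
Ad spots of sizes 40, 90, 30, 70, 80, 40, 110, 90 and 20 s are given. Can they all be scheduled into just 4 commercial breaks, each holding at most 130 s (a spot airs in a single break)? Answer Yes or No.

No

Total = 570 s; ⌈570/130⌉ = 5.
At least 5 commercial breaks are required, but only 4 are allowed.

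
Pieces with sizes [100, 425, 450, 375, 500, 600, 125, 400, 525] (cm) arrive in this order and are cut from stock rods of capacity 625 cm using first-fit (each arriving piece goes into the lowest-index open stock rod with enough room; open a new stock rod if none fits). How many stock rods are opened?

7

  100 → stock rod 1 (new)  [load 100/625]
  425 → stock rod 1  [load 525/625]
  450 → stock rod 2 (new)  [load 450/625]
  375 → stock rod 3 (new)  [load 375/625]
  500 → stock rod 4 (new)  [load 500/625]
  600 → stock rod 5 (new)  [load 600/625]
  125 → stock rod 2  [load 575/625]
  400 → stock rod 6 (new)  [load 400/625]
  525 → stock rod 7 (new)  [load 525/625]
7 stock rods opened.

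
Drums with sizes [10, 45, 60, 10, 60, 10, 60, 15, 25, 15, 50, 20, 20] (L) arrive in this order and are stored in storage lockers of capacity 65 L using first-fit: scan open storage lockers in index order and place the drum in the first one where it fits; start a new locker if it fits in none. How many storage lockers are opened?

7

  10 → locker 1 (new)  [load 10/65]
  45 → locker 1  [load 55/65]
  60 → locker 2 (new)  [load 60/65]
  10 → locker 1  [load 65/65]
  60 → locker 3 (new)  [load 60/65]
  10 → locker 4 (new)  [load 10/65]
  60 → locker 5 (new)  [load 60/65]
  15 → locker 4  [load 25/65]
  25 → locker 4  [load 50/65]
  15 → locker 4  [load 65/65]
  50 → locker 6 (new)  [load 50/65]
  20 → locker 7 (new)  [load 20/65]
  20 → locker 7  [load 40/65]
7 storage lockers opened.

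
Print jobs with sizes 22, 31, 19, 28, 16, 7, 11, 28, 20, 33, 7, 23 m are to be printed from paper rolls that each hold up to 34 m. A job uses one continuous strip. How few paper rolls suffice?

9

Total = 33 + 31 + 28 + 28 + 23 + 22 + 20 + 19 + 16 + 11 + 7 + 7 = 245 m.
Lower bound: ⌈245/34⌉ = 8 paper rolls.
A packing using 9 paper rolls:
  roll 1: 33 = 33
  roll 2: 31 = 31
  roll 3: 28 = 28
  roll 4: 28 = 28
  roll 5: 23 + 11 = 34
  roll 6: 22 + 7 = 29
  roll 7: 20 + 7 = 27
  roll 8: 19 = 19
  roll 9: 16 = 16
No arrangement into 8 paper rolls stays within capacity, so 9 is optimal.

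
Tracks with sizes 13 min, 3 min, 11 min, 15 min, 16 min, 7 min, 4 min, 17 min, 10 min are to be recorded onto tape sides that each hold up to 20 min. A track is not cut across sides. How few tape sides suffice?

6

Total = 17 + 16 + 15 + 13 + 11 + 10 + 7 + 4 + 3 = 96 min.
Lower bound: ⌈96/20⌉ = 5 tape sides.
A packing using 6 tape sides:
  side 1: 17 + 3 = 20
  side 2: 16 + 4 = 20
  side 3: 15 = 15
  side 4: 13 + 7 = 20
  side 5: 11 = 11
  side 6: 10 = 10
No arrangement into 5 tape sides stays within capacity, so 6 is optimal.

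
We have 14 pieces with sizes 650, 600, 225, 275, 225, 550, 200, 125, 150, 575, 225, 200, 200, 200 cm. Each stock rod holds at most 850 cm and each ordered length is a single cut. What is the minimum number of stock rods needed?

Total = 650 + 600 + 575 + 550 + 275 + 225 + 225 + 225 + 200 + 200 + 200 + 200 + 150 + 125 = 4400 cm.
Lower bound: ⌈4400/850⌉ = 6 stock rods.
A packing using 6 stock rods:
  stock rod 1: 650 + 200 = 850
  stock rod 2: 600 + 225 = 825
  stock rod 3: 575 + 275 = 850
  stock rod 4: 550 + 225 = 775
  stock rod 5: 225 + 200 + 200 + 200 = 825
  stock rod 6: 150 + 125 = 275
This matches the lower bound, so 6 is optimal.

6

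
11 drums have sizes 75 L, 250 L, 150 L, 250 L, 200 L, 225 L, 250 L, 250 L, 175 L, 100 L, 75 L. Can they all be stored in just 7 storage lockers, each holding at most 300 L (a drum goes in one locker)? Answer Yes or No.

No

Total = 2000 L; ⌈2000/300⌉ = 7.
The bound of 7 does not rule out 7, but exhaustive search shows no assignment into 7 storage lockers of capacity 300 L exists — the minimum is 8.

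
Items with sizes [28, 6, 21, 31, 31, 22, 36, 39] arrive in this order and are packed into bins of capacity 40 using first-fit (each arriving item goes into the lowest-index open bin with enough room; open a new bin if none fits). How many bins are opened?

  28 → bin 1 (new)  [load 28/40]
  6 → bin 1  [load 34/40]
  21 → bin 2 (new)  [load 21/40]
  31 → bin 3 (new)  [load 31/40]
  31 → bin 4 (new)  [load 31/40]
  22 → bin 5 (new)  [load 22/40]
  36 → bin 6 (new)  [load 36/40]
  39 → bin 7 (new)  [load 39/40]
7 bins opened.

7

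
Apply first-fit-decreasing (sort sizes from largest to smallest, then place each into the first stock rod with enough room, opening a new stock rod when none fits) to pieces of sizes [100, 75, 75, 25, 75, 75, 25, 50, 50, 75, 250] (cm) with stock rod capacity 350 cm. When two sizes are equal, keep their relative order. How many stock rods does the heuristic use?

Sorted descending: 250, 100, 75, 75, 75, 75, 75, 50, 50, 25, 25.
  250 → stock rod 1 (new)  [load 250/350]
  100 → stock rod 1  [load 350/350]
  75 → stock rod 2 (new)  [load 75/350]
  75 → stock rod 2  [load 150/350]
  75 → stock rod 2  [load 225/350]
  75 → stock rod 2  [load 300/350]
  75 → stock rod 3 (new)  [load 75/350]
  50 → stock rod 2  [load 350/350]
  50 → stock rod 3  [load 125/350]
  25 → stock rod 3  [load 150/350]
  25 → stock rod 3  [load 175/350]
3 stock rods opened.

3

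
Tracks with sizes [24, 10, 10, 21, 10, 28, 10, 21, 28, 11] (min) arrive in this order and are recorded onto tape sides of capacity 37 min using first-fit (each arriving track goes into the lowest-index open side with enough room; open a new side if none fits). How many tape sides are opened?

  24 → side 1 (new)  [load 24/37]
  10 → side 1  [load 34/37]
  10 → side 2 (new)  [load 10/37]
  21 → side 2  [load 31/37]
  10 → side 3 (new)  [load 10/37]
  28 → side 4 (new)  [load 28/37]
  10 → side 3  [load 20/37]
  21 → side 5 (new)  [load 21/37]
  28 → side 6 (new)  [load 28/37]
  11 → side 3  [load 31/37]
6 tape sides opened.

6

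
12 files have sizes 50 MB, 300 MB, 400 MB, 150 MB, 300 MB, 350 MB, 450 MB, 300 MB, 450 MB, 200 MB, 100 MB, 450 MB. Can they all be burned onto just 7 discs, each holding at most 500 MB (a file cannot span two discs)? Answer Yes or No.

No

Total = 3500 MB; ⌈3500/500⌉ = 7.
8 files each exceed half the capacity and cannot share a disc, forcing at least 8 discs.
At least 8 discs are required, but only 7 are allowed.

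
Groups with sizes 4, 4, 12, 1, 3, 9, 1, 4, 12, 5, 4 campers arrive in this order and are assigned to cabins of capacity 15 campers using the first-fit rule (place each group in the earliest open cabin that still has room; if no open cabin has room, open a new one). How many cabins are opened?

5

  4 → cabin 1 (new)  [load 4/15]
  4 → cabin 1  [load 8/15]
  12 → cabin 2 (new)  [load 12/15]
  1 → cabin 1  [load 9/15]
  3 → cabin 1  [load 12/15]
  9 → cabin 3 (new)  [load 9/15]
  1 → cabin 1  [load 13/15]
  4 → cabin 3  [load 13/15]
  12 → cabin 4 (new)  [load 12/15]
  5 → cabin 5 (new)  [load 5/15]
  4 → cabin 5  [load 9/15]
5 cabins opened.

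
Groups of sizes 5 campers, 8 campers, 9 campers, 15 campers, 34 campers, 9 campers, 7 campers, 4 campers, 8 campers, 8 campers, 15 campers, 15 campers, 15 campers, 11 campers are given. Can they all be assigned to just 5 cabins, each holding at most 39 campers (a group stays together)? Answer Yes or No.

A valid assignment using 5 cabins:
  cabin 1: 34 + 5 = 39
  cabin 2: 15 + 15 + 9 = 39
  cabin 3: 15 + 15 + 9 = 39
  cabin 4: 11 + 8 + 8 + 8 + 4 = 39
  cabin 5: 7 = 7
Every load is within 39 campers, so 5 cabins suffice.

Yes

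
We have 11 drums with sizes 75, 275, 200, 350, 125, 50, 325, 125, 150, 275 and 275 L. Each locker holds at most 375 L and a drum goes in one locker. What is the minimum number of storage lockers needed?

7

Total = 350 + 325 + 275 + 275 + 275 + 200 + 150 + 125 + 125 + 75 + 50 = 2225 L.
Lower bound: ⌈2225/375⌉ = 6 storage lockers.
A packing using 7 storage lockers:
  locker 1: 350 = 350
  locker 2: 325 + 50 = 375
  locker 3: 275 + 75 = 350
  locker 4: 275 = 275
  locker 5: 275 = 275
  locker 6: 200 + 150 = 350
  locker 7: 125 + 125 = 250
No arrangement into 6 storage lockers stays within capacity, so 7 is optimal.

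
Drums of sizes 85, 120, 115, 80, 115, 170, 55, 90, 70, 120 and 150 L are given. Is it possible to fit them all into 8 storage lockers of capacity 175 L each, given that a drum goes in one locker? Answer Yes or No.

Yes

A valid assignment using 8 storage lockers:
  locker 1: 170 = 170
  locker 2: 150 = 150
  locker 3: 120 + 55 = 175
  locker 4: 120 = 120
  locker 5: 115 = 115
  locker 6: 115 = 115
  locker 7: 90 + 85 = 175
  locker 8: 80 + 70 = 150
Every load is within 175 L, so 8 storage lockers suffice.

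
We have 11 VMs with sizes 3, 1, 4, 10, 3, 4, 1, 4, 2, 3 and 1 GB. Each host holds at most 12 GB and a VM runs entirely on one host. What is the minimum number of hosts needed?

3

Total = 10 + 4 + 4 + 4 + 3 + 3 + 3 + 2 + 1 + 1 + 1 = 36 GB.
Lower bound: ⌈36/12⌉ = 3 hosts.
A packing using 3 hosts:
  host 1: 10 + 2 = 12
  host 2: 4 + 4 + 4 = 12
  host 3: 3 + 3 + 3 + 1 + 1 + 1 = 12
This matches the lower bound, so 3 is optimal.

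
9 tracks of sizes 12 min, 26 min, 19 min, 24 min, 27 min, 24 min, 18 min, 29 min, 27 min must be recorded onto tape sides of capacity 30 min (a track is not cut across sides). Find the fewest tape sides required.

Total = 29 + 27 + 27 + 26 + 24 + 24 + 19 + 18 + 12 = 206 min.
Lower bound: ⌈206/30⌉ = 7 tape sides.
Also, 8 tracks each exceed 15 min, and no two of those can share a side, so at least 8 tape sides are needed.
A packing using 8 tape sides:
  side 1: 29 = 29
  side 2: 27 = 27
  side 3: 27 = 27
  side 4: 26 = 26
  side 5: 24 = 24
  side 6: 24 = 24
  side 7: 19 = 19
  side 8: 18 + 12 = 30
This matches the lower bound, so 8 is optimal.

8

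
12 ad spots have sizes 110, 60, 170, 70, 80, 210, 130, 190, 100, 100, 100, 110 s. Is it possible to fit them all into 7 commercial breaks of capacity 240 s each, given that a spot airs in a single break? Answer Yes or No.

A valid assignment using 7 commercial breaks:
  break 1: 210 = 210
  break 2: 190 = 190
  break 3: 170 + 70 = 240
  break 4: 130 + 110 = 240
  break 5: 110 + 100 = 210
  break 6: 100 + 100 = 200
  break 7: 80 + 60 = 140
Every load is within 240 s, so 7 commercial breaks suffice.

Yes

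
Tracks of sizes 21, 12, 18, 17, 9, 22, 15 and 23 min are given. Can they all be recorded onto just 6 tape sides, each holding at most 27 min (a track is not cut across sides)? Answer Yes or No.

Yes

A valid assignment using 6 tape sides:
  side 1: 23 = 23
  side 2: 22 = 22
  side 3: 21 = 21
  side 4: 18 + 9 = 27
  side 5: 17 = 17
  side 6: 15 + 12 = 27
Every load is within 27 min, so 6 tape sides suffice.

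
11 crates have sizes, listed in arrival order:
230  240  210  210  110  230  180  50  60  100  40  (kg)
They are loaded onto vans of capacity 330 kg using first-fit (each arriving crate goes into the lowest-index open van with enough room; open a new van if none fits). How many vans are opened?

  230 → van 1 (new)  [load 230/330]
  240 → van 2 (new)  [load 240/330]
  210 → van 3 (new)  [load 210/330]
  210 → van 4 (new)  [load 210/330]
  110 → van 3  [load 320/330]
  230 → van 5 (new)  [load 230/330]
  180 → van 6 (new)  [load 180/330]
  50 → van 1  [load 280/330]
  60 → van 2  [load 300/330]
  100 → van 4  [load 310/330]
  40 → van 1  [load 320/330]
6 vans opened.

6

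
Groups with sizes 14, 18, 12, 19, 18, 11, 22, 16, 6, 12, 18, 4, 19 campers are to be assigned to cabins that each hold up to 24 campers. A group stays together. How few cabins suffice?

Total = 22 + 19 + 19 + 18 + 18 + 18 + 16 + 14 + 12 + 12 + 11 + 6 + 4 = 189 campers.
Lower bound: ⌈189/24⌉ = 8 cabins.
A packing using 10 cabins:
  cabin 1: 22 = 22
  cabin 2: 19 + 4 = 23
  cabin 3: 19 = 19
  cabin 4: 18 + 6 = 24
  cabin 5: 18 = 18
  cabin 6: 18 = 18
  cabin 7: 16 = 16
  cabin 8: 14 = 14
  cabin 9: 12 + 12 = 24
  cabin 10: 11 = 11
No arrangement into 9 cabins stays within capacity, so 10 is optimal.

10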